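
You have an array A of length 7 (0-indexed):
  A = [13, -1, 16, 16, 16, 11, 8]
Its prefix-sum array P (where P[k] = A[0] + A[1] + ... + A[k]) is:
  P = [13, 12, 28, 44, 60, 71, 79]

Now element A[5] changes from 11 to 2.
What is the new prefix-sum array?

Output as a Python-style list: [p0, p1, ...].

Answer: [13, 12, 28, 44, 60, 62, 70]

Derivation:
Change: A[5] 11 -> 2, delta = -9
P[k] for k < 5: unchanged (A[5] not included)
P[k] for k >= 5: shift by delta = -9
  P[0] = 13 + 0 = 13
  P[1] = 12 + 0 = 12
  P[2] = 28 + 0 = 28
  P[3] = 44 + 0 = 44
  P[4] = 60 + 0 = 60
  P[5] = 71 + -9 = 62
  P[6] = 79 + -9 = 70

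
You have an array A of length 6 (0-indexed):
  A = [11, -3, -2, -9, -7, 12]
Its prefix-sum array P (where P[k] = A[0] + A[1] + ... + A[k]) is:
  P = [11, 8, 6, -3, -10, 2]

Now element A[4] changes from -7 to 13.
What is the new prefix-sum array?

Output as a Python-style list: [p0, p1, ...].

Change: A[4] -7 -> 13, delta = 20
P[k] for k < 4: unchanged (A[4] not included)
P[k] for k >= 4: shift by delta = 20
  P[0] = 11 + 0 = 11
  P[1] = 8 + 0 = 8
  P[2] = 6 + 0 = 6
  P[3] = -3 + 0 = -3
  P[4] = -10 + 20 = 10
  P[5] = 2 + 20 = 22

Answer: [11, 8, 6, -3, 10, 22]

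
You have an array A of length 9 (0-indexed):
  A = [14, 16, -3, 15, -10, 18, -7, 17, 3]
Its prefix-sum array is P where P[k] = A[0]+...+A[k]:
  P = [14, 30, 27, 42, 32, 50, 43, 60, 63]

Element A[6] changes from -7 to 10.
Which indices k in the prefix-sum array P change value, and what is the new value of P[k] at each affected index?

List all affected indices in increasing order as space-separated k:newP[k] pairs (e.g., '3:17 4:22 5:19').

Answer: 6:60 7:77 8:80

Derivation:
P[k] = A[0] + ... + A[k]
P[k] includes A[6] iff k >= 6
Affected indices: 6, 7, ..., 8; delta = 17
  P[6]: 43 + 17 = 60
  P[7]: 60 + 17 = 77
  P[8]: 63 + 17 = 80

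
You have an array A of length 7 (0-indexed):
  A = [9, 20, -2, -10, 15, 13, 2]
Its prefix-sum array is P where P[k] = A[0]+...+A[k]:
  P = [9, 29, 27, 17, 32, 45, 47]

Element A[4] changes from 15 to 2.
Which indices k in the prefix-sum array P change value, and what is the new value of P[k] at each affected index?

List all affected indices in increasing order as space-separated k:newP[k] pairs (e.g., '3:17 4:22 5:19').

Answer: 4:19 5:32 6:34

Derivation:
P[k] = A[0] + ... + A[k]
P[k] includes A[4] iff k >= 4
Affected indices: 4, 5, ..., 6; delta = -13
  P[4]: 32 + -13 = 19
  P[5]: 45 + -13 = 32
  P[6]: 47 + -13 = 34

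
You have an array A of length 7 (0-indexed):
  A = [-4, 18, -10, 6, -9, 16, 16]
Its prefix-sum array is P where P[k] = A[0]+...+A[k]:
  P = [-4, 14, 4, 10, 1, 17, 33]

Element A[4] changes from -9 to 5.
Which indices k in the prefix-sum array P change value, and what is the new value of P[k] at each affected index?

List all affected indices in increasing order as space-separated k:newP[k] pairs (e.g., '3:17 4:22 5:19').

P[k] = A[0] + ... + A[k]
P[k] includes A[4] iff k >= 4
Affected indices: 4, 5, ..., 6; delta = 14
  P[4]: 1 + 14 = 15
  P[5]: 17 + 14 = 31
  P[6]: 33 + 14 = 47

Answer: 4:15 5:31 6:47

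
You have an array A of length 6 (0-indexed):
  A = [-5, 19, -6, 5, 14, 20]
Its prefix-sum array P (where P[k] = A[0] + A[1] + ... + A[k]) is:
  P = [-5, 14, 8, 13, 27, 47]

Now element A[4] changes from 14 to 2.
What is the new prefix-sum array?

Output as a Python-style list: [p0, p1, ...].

Change: A[4] 14 -> 2, delta = -12
P[k] for k < 4: unchanged (A[4] not included)
P[k] for k >= 4: shift by delta = -12
  P[0] = -5 + 0 = -5
  P[1] = 14 + 0 = 14
  P[2] = 8 + 0 = 8
  P[3] = 13 + 0 = 13
  P[4] = 27 + -12 = 15
  P[5] = 47 + -12 = 35

Answer: [-5, 14, 8, 13, 15, 35]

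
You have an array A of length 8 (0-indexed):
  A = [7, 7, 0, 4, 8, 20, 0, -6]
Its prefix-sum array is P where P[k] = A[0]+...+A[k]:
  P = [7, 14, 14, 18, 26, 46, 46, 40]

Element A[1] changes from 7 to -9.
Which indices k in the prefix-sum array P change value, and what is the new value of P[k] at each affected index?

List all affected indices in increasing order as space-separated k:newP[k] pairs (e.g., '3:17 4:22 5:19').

P[k] = A[0] + ... + A[k]
P[k] includes A[1] iff k >= 1
Affected indices: 1, 2, ..., 7; delta = -16
  P[1]: 14 + -16 = -2
  P[2]: 14 + -16 = -2
  P[3]: 18 + -16 = 2
  P[4]: 26 + -16 = 10
  P[5]: 46 + -16 = 30
  P[6]: 46 + -16 = 30
  P[7]: 40 + -16 = 24

Answer: 1:-2 2:-2 3:2 4:10 5:30 6:30 7:24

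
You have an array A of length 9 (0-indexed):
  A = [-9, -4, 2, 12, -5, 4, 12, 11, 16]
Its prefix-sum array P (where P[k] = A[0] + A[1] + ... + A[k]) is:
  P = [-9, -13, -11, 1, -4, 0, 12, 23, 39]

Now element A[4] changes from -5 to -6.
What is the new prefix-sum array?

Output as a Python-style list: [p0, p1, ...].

Answer: [-9, -13, -11, 1, -5, -1, 11, 22, 38]

Derivation:
Change: A[4] -5 -> -6, delta = -1
P[k] for k < 4: unchanged (A[4] not included)
P[k] for k >= 4: shift by delta = -1
  P[0] = -9 + 0 = -9
  P[1] = -13 + 0 = -13
  P[2] = -11 + 0 = -11
  P[3] = 1 + 0 = 1
  P[4] = -4 + -1 = -5
  P[5] = 0 + -1 = -1
  P[6] = 12 + -1 = 11
  P[7] = 23 + -1 = 22
  P[8] = 39 + -1 = 38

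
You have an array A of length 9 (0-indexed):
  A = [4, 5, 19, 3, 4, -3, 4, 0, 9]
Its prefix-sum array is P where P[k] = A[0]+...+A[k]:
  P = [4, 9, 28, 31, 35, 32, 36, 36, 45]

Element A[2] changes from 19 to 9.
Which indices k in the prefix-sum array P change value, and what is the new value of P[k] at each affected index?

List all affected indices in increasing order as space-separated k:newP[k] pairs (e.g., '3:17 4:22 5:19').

Answer: 2:18 3:21 4:25 5:22 6:26 7:26 8:35

Derivation:
P[k] = A[0] + ... + A[k]
P[k] includes A[2] iff k >= 2
Affected indices: 2, 3, ..., 8; delta = -10
  P[2]: 28 + -10 = 18
  P[3]: 31 + -10 = 21
  P[4]: 35 + -10 = 25
  P[5]: 32 + -10 = 22
  P[6]: 36 + -10 = 26
  P[7]: 36 + -10 = 26
  P[8]: 45 + -10 = 35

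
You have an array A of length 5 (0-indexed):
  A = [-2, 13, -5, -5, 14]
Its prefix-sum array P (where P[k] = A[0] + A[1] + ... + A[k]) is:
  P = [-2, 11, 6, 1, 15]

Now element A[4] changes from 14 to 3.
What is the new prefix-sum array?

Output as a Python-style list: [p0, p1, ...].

Answer: [-2, 11, 6, 1, 4]

Derivation:
Change: A[4] 14 -> 3, delta = -11
P[k] for k < 4: unchanged (A[4] not included)
P[k] for k >= 4: shift by delta = -11
  P[0] = -2 + 0 = -2
  P[1] = 11 + 0 = 11
  P[2] = 6 + 0 = 6
  P[3] = 1 + 0 = 1
  P[4] = 15 + -11 = 4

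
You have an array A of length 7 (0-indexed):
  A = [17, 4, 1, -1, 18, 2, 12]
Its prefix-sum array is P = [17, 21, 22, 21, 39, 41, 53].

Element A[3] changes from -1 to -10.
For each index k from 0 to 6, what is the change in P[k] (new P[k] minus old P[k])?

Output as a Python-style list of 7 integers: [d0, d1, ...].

Element change: A[3] -1 -> -10, delta = -9
For k < 3: P[k] unchanged, delta_P[k] = 0
For k >= 3: P[k] shifts by exactly -9
Delta array: [0, 0, 0, -9, -9, -9, -9]

Answer: [0, 0, 0, -9, -9, -9, -9]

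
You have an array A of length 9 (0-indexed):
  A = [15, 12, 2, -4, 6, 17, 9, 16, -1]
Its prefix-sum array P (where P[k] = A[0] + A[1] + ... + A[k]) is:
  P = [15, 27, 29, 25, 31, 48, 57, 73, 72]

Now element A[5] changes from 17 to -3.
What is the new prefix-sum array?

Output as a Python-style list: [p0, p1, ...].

Answer: [15, 27, 29, 25, 31, 28, 37, 53, 52]

Derivation:
Change: A[5] 17 -> -3, delta = -20
P[k] for k < 5: unchanged (A[5] not included)
P[k] for k >= 5: shift by delta = -20
  P[0] = 15 + 0 = 15
  P[1] = 27 + 0 = 27
  P[2] = 29 + 0 = 29
  P[3] = 25 + 0 = 25
  P[4] = 31 + 0 = 31
  P[5] = 48 + -20 = 28
  P[6] = 57 + -20 = 37
  P[7] = 73 + -20 = 53
  P[8] = 72 + -20 = 52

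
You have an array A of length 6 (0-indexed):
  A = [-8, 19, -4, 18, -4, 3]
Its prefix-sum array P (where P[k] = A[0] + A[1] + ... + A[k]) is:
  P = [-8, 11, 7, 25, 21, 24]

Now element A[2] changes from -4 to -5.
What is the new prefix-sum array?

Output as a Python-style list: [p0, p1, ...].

Change: A[2] -4 -> -5, delta = -1
P[k] for k < 2: unchanged (A[2] not included)
P[k] for k >= 2: shift by delta = -1
  P[0] = -8 + 0 = -8
  P[1] = 11 + 0 = 11
  P[2] = 7 + -1 = 6
  P[3] = 25 + -1 = 24
  P[4] = 21 + -1 = 20
  P[5] = 24 + -1 = 23

Answer: [-8, 11, 6, 24, 20, 23]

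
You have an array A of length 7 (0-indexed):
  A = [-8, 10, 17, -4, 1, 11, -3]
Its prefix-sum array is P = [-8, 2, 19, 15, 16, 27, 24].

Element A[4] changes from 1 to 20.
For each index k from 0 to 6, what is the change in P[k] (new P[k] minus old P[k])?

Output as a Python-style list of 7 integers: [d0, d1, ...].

Element change: A[4] 1 -> 20, delta = 19
For k < 4: P[k] unchanged, delta_P[k] = 0
For k >= 4: P[k] shifts by exactly 19
Delta array: [0, 0, 0, 0, 19, 19, 19]

Answer: [0, 0, 0, 0, 19, 19, 19]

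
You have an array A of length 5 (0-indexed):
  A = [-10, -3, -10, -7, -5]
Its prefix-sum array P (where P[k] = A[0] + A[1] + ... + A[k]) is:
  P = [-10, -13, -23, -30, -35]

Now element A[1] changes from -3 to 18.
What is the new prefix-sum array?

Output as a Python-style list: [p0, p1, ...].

Answer: [-10, 8, -2, -9, -14]

Derivation:
Change: A[1] -3 -> 18, delta = 21
P[k] for k < 1: unchanged (A[1] not included)
P[k] for k >= 1: shift by delta = 21
  P[0] = -10 + 0 = -10
  P[1] = -13 + 21 = 8
  P[2] = -23 + 21 = -2
  P[3] = -30 + 21 = -9
  P[4] = -35 + 21 = -14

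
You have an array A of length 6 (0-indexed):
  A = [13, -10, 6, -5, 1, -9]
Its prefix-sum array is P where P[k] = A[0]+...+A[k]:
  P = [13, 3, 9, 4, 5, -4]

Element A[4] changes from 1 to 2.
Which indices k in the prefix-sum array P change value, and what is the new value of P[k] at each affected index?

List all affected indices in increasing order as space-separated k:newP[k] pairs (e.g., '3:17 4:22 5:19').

P[k] = A[0] + ... + A[k]
P[k] includes A[4] iff k >= 4
Affected indices: 4, 5, ..., 5; delta = 1
  P[4]: 5 + 1 = 6
  P[5]: -4 + 1 = -3

Answer: 4:6 5:-3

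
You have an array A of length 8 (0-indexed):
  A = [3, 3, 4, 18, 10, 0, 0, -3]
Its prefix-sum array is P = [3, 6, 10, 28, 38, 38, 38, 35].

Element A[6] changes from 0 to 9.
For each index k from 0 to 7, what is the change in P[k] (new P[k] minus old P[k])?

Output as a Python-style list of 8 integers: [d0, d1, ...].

Answer: [0, 0, 0, 0, 0, 0, 9, 9]

Derivation:
Element change: A[6] 0 -> 9, delta = 9
For k < 6: P[k] unchanged, delta_P[k] = 0
For k >= 6: P[k] shifts by exactly 9
Delta array: [0, 0, 0, 0, 0, 0, 9, 9]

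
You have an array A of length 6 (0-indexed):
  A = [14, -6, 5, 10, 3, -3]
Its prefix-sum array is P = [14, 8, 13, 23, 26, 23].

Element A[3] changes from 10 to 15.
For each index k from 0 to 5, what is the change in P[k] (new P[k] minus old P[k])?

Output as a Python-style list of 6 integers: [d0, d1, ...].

Element change: A[3] 10 -> 15, delta = 5
For k < 3: P[k] unchanged, delta_P[k] = 0
For k >= 3: P[k] shifts by exactly 5
Delta array: [0, 0, 0, 5, 5, 5]

Answer: [0, 0, 0, 5, 5, 5]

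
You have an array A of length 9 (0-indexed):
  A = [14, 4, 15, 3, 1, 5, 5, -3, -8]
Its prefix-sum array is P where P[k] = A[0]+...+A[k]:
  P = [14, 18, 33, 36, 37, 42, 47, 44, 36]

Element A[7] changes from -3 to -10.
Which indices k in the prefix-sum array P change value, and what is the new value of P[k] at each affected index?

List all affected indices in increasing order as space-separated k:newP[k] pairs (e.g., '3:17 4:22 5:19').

Answer: 7:37 8:29

Derivation:
P[k] = A[0] + ... + A[k]
P[k] includes A[7] iff k >= 7
Affected indices: 7, 8, ..., 8; delta = -7
  P[7]: 44 + -7 = 37
  P[8]: 36 + -7 = 29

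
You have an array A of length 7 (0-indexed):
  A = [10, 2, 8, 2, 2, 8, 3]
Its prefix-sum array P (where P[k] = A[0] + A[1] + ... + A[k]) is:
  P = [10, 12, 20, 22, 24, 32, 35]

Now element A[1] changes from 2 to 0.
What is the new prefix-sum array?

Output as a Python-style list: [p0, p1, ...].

Answer: [10, 10, 18, 20, 22, 30, 33]

Derivation:
Change: A[1] 2 -> 0, delta = -2
P[k] for k < 1: unchanged (A[1] not included)
P[k] for k >= 1: shift by delta = -2
  P[0] = 10 + 0 = 10
  P[1] = 12 + -2 = 10
  P[2] = 20 + -2 = 18
  P[3] = 22 + -2 = 20
  P[4] = 24 + -2 = 22
  P[5] = 32 + -2 = 30
  P[6] = 35 + -2 = 33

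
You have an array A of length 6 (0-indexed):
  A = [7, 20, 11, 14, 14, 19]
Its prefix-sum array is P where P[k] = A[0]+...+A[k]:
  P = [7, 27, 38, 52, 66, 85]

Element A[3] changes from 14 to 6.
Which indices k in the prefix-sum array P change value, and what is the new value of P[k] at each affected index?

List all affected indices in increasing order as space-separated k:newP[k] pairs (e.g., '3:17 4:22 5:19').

P[k] = A[0] + ... + A[k]
P[k] includes A[3] iff k >= 3
Affected indices: 3, 4, ..., 5; delta = -8
  P[3]: 52 + -8 = 44
  P[4]: 66 + -8 = 58
  P[5]: 85 + -8 = 77

Answer: 3:44 4:58 5:77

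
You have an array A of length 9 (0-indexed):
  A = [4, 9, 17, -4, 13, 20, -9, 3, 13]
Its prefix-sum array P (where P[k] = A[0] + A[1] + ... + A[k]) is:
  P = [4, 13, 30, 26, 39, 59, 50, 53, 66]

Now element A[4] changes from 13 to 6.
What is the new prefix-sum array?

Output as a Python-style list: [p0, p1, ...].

Change: A[4] 13 -> 6, delta = -7
P[k] for k < 4: unchanged (A[4] not included)
P[k] for k >= 4: shift by delta = -7
  P[0] = 4 + 0 = 4
  P[1] = 13 + 0 = 13
  P[2] = 30 + 0 = 30
  P[3] = 26 + 0 = 26
  P[4] = 39 + -7 = 32
  P[5] = 59 + -7 = 52
  P[6] = 50 + -7 = 43
  P[7] = 53 + -7 = 46
  P[8] = 66 + -7 = 59

Answer: [4, 13, 30, 26, 32, 52, 43, 46, 59]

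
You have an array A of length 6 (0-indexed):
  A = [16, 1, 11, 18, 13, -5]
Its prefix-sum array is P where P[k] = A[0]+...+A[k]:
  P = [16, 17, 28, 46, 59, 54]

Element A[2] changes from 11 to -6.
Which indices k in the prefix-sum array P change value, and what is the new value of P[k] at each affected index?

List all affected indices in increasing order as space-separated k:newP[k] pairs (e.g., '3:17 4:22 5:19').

P[k] = A[0] + ... + A[k]
P[k] includes A[2] iff k >= 2
Affected indices: 2, 3, ..., 5; delta = -17
  P[2]: 28 + -17 = 11
  P[3]: 46 + -17 = 29
  P[4]: 59 + -17 = 42
  P[5]: 54 + -17 = 37

Answer: 2:11 3:29 4:42 5:37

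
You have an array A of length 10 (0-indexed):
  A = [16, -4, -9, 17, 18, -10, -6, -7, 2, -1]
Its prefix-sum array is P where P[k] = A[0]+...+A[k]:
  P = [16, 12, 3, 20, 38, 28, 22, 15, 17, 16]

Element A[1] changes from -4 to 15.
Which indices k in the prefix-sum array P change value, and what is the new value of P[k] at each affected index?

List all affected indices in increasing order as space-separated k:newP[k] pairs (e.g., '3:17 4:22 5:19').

P[k] = A[0] + ... + A[k]
P[k] includes A[1] iff k >= 1
Affected indices: 1, 2, ..., 9; delta = 19
  P[1]: 12 + 19 = 31
  P[2]: 3 + 19 = 22
  P[3]: 20 + 19 = 39
  P[4]: 38 + 19 = 57
  P[5]: 28 + 19 = 47
  P[6]: 22 + 19 = 41
  P[7]: 15 + 19 = 34
  P[8]: 17 + 19 = 36
  P[9]: 16 + 19 = 35

Answer: 1:31 2:22 3:39 4:57 5:47 6:41 7:34 8:36 9:35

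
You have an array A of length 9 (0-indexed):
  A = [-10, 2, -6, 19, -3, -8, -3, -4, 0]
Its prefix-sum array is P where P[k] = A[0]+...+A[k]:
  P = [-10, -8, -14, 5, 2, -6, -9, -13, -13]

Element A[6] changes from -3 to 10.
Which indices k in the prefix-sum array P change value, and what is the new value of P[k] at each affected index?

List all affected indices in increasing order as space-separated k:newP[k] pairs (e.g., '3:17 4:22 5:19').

P[k] = A[0] + ... + A[k]
P[k] includes A[6] iff k >= 6
Affected indices: 6, 7, ..., 8; delta = 13
  P[6]: -9 + 13 = 4
  P[7]: -13 + 13 = 0
  P[8]: -13 + 13 = 0

Answer: 6:4 7:0 8:0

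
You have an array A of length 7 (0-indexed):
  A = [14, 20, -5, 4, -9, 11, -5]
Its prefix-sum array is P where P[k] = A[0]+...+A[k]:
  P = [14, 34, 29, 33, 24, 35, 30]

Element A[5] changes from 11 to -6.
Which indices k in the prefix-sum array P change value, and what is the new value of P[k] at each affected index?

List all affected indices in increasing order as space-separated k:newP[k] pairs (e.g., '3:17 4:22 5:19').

P[k] = A[0] + ... + A[k]
P[k] includes A[5] iff k >= 5
Affected indices: 5, 6, ..., 6; delta = -17
  P[5]: 35 + -17 = 18
  P[6]: 30 + -17 = 13

Answer: 5:18 6:13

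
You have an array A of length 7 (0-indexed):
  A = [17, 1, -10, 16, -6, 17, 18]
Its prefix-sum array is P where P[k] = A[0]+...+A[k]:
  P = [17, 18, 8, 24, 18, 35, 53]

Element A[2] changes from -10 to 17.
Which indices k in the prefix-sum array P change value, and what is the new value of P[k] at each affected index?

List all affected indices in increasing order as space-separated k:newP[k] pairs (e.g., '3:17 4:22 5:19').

P[k] = A[0] + ... + A[k]
P[k] includes A[2] iff k >= 2
Affected indices: 2, 3, ..., 6; delta = 27
  P[2]: 8 + 27 = 35
  P[3]: 24 + 27 = 51
  P[4]: 18 + 27 = 45
  P[5]: 35 + 27 = 62
  P[6]: 53 + 27 = 80

Answer: 2:35 3:51 4:45 5:62 6:80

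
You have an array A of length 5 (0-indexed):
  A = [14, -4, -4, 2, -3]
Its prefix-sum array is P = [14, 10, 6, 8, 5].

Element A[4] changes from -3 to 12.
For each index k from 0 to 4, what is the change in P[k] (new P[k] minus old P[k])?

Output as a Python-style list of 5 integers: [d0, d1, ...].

Answer: [0, 0, 0, 0, 15]

Derivation:
Element change: A[4] -3 -> 12, delta = 15
For k < 4: P[k] unchanged, delta_P[k] = 0
For k >= 4: P[k] shifts by exactly 15
Delta array: [0, 0, 0, 0, 15]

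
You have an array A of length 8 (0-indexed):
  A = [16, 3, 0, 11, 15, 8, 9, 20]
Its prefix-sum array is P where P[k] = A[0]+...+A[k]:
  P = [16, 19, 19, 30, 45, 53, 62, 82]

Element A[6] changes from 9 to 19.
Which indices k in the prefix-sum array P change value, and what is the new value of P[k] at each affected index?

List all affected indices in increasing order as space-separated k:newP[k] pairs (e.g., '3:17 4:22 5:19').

Answer: 6:72 7:92

Derivation:
P[k] = A[0] + ... + A[k]
P[k] includes A[6] iff k >= 6
Affected indices: 6, 7, ..., 7; delta = 10
  P[6]: 62 + 10 = 72
  P[7]: 82 + 10 = 92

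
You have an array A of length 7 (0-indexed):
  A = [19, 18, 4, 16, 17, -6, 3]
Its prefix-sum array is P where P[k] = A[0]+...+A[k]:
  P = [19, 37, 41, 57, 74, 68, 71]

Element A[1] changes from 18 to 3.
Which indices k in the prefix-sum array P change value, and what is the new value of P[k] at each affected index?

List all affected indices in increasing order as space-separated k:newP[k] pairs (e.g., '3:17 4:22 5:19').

P[k] = A[0] + ... + A[k]
P[k] includes A[1] iff k >= 1
Affected indices: 1, 2, ..., 6; delta = -15
  P[1]: 37 + -15 = 22
  P[2]: 41 + -15 = 26
  P[3]: 57 + -15 = 42
  P[4]: 74 + -15 = 59
  P[5]: 68 + -15 = 53
  P[6]: 71 + -15 = 56

Answer: 1:22 2:26 3:42 4:59 5:53 6:56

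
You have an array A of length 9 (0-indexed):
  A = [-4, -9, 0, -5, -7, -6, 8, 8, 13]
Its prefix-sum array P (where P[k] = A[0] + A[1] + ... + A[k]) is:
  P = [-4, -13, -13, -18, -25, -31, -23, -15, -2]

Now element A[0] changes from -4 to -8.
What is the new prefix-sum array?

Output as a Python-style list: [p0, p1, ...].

Answer: [-8, -17, -17, -22, -29, -35, -27, -19, -6]

Derivation:
Change: A[0] -4 -> -8, delta = -4
P[k] for k < 0: unchanged (A[0] not included)
P[k] for k >= 0: shift by delta = -4
  P[0] = -4 + -4 = -8
  P[1] = -13 + -4 = -17
  P[2] = -13 + -4 = -17
  P[3] = -18 + -4 = -22
  P[4] = -25 + -4 = -29
  P[5] = -31 + -4 = -35
  P[6] = -23 + -4 = -27
  P[7] = -15 + -4 = -19
  P[8] = -2 + -4 = -6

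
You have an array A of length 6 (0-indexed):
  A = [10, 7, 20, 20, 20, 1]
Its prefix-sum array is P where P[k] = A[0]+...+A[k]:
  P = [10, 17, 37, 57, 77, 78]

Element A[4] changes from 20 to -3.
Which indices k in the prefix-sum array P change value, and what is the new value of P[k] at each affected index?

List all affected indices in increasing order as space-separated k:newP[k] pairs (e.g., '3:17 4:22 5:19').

Answer: 4:54 5:55

Derivation:
P[k] = A[0] + ... + A[k]
P[k] includes A[4] iff k >= 4
Affected indices: 4, 5, ..., 5; delta = -23
  P[4]: 77 + -23 = 54
  P[5]: 78 + -23 = 55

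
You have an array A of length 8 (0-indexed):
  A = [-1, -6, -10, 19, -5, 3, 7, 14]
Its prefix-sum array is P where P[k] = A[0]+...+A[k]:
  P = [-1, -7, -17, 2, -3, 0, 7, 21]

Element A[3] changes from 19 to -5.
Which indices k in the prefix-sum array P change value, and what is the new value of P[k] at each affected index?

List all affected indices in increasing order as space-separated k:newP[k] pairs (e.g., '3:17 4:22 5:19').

Answer: 3:-22 4:-27 5:-24 6:-17 7:-3

Derivation:
P[k] = A[0] + ... + A[k]
P[k] includes A[3] iff k >= 3
Affected indices: 3, 4, ..., 7; delta = -24
  P[3]: 2 + -24 = -22
  P[4]: -3 + -24 = -27
  P[5]: 0 + -24 = -24
  P[6]: 7 + -24 = -17
  P[7]: 21 + -24 = -3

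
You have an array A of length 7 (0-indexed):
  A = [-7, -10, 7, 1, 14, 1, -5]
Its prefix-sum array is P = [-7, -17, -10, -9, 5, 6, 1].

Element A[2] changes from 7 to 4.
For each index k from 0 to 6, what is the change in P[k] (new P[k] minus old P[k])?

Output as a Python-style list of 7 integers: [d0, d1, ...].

Answer: [0, 0, -3, -3, -3, -3, -3]

Derivation:
Element change: A[2] 7 -> 4, delta = -3
For k < 2: P[k] unchanged, delta_P[k] = 0
For k >= 2: P[k] shifts by exactly -3
Delta array: [0, 0, -3, -3, -3, -3, -3]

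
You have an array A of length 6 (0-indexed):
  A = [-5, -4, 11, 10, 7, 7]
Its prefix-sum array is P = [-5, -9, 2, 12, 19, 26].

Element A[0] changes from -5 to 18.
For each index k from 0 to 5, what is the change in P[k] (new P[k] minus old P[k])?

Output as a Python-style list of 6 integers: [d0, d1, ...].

Element change: A[0] -5 -> 18, delta = 23
For k < 0: P[k] unchanged, delta_P[k] = 0
For k >= 0: P[k] shifts by exactly 23
Delta array: [23, 23, 23, 23, 23, 23]

Answer: [23, 23, 23, 23, 23, 23]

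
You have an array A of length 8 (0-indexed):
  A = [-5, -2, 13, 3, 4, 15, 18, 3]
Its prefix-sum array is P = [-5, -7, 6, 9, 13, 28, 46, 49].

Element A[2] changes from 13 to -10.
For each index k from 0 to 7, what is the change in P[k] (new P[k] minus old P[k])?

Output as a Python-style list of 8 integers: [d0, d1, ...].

Element change: A[2] 13 -> -10, delta = -23
For k < 2: P[k] unchanged, delta_P[k] = 0
For k >= 2: P[k] shifts by exactly -23
Delta array: [0, 0, -23, -23, -23, -23, -23, -23]

Answer: [0, 0, -23, -23, -23, -23, -23, -23]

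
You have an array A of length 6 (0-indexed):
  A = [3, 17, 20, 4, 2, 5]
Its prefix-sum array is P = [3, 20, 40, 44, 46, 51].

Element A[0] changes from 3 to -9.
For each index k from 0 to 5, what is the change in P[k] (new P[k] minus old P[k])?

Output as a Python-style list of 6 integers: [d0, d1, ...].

Element change: A[0] 3 -> -9, delta = -12
For k < 0: P[k] unchanged, delta_P[k] = 0
For k >= 0: P[k] shifts by exactly -12
Delta array: [-12, -12, -12, -12, -12, -12]

Answer: [-12, -12, -12, -12, -12, -12]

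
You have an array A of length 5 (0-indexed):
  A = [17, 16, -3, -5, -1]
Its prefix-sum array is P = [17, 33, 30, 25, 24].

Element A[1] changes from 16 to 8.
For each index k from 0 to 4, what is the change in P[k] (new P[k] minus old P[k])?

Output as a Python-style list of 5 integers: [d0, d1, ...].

Element change: A[1] 16 -> 8, delta = -8
For k < 1: P[k] unchanged, delta_P[k] = 0
For k >= 1: P[k] shifts by exactly -8
Delta array: [0, -8, -8, -8, -8]

Answer: [0, -8, -8, -8, -8]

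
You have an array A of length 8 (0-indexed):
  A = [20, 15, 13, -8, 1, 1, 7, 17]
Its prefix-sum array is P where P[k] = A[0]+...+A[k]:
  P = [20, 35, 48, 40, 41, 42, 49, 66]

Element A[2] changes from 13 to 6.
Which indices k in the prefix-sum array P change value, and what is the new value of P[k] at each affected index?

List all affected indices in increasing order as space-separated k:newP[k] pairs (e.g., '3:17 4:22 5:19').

Answer: 2:41 3:33 4:34 5:35 6:42 7:59

Derivation:
P[k] = A[0] + ... + A[k]
P[k] includes A[2] iff k >= 2
Affected indices: 2, 3, ..., 7; delta = -7
  P[2]: 48 + -7 = 41
  P[3]: 40 + -7 = 33
  P[4]: 41 + -7 = 34
  P[5]: 42 + -7 = 35
  P[6]: 49 + -7 = 42
  P[7]: 66 + -7 = 59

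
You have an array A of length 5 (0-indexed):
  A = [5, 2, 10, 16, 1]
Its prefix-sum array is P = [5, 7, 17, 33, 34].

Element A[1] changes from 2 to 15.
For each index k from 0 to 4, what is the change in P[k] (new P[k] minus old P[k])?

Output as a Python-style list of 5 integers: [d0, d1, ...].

Answer: [0, 13, 13, 13, 13]

Derivation:
Element change: A[1] 2 -> 15, delta = 13
For k < 1: P[k] unchanged, delta_P[k] = 0
For k >= 1: P[k] shifts by exactly 13
Delta array: [0, 13, 13, 13, 13]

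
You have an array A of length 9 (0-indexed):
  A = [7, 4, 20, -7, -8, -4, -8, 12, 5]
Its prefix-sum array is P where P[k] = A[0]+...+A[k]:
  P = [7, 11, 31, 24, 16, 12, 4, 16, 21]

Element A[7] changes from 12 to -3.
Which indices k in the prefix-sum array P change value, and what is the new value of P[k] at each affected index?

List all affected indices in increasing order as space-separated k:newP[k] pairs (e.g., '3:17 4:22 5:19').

P[k] = A[0] + ... + A[k]
P[k] includes A[7] iff k >= 7
Affected indices: 7, 8, ..., 8; delta = -15
  P[7]: 16 + -15 = 1
  P[8]: 21 + -15 = 6

Answer: 7:1 8:6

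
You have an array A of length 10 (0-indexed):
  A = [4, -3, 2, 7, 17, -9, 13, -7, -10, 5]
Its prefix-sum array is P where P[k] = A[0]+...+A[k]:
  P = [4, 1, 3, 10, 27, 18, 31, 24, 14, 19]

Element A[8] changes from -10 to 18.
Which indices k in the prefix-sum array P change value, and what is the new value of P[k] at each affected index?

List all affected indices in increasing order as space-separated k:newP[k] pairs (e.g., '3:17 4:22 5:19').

Answer: 8:42 9:47

Derivation:
P[k] = A[0] + ... + A[k]
P[k] includes A[8] iff k >= 8
Affected indices: 8, 9, ..., 9; delta = 28
  P[8]: 14 + 28 = 42
  P[9]: 19 + 28 = 47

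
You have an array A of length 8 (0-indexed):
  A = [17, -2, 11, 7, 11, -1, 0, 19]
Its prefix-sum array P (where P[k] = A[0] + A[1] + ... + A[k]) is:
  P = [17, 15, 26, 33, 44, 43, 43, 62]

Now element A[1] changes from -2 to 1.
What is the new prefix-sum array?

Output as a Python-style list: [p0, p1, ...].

Change: A[1] -2 -> 1, delta = 3
P[k] for k < 1: unchanged (A[1] not included)
P[k] for k >= 1: shift by delta = 3
  P[0] = 17 + 0 = 17
  P[1] = 15 + 3 = 18
  P[2] = 26 + 3 = 29
  P[3] = 33 + 3 = 36
  P[4] = 44 + 3 = 47
  P[5] = 43 + 3 = 46
  P[6] = 43 + 3 = 46
  P[7] = 62 + 3 = 65

Answer: [17, 18, 29, 36, 47, 46, 46, 65]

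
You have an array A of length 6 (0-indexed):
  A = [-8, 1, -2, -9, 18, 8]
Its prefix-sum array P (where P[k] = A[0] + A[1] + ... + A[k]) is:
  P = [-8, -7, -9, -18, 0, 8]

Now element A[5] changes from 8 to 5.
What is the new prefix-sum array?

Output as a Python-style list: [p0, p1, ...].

Change: A[5] 8 -> 5, delta = -3
P[k] for k < 5: unchanged (A[5] not included)
P[k] for k >= 5: shift by delta = -3
  P[0] = -8 + 0 = -8
  P[1] = -7 + 0 = -7
  P[2] = -9 + 0 = -9
  P[3] = -18 + 0 = -18
  P[4] = 0 + 0 = 0
  P[5] = 8 + -3 = 5

Answer: [-8, -7, -9, -18, 0, 5]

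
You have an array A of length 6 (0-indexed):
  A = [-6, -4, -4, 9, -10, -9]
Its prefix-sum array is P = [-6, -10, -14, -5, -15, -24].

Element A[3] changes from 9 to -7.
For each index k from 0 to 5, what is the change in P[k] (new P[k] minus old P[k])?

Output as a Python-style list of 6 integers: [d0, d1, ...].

Answer: [0, 0, 0, -16, -16, -16]

Derivation:
Element change: A[3] 9 -> -7, delta = -16
For k < 3: P[k] unchanged, delta_P[k] = 0
For k >= 3: P[k] shifts by exactly -16
Delta array: [0, 0, 0, -16, -16, -16]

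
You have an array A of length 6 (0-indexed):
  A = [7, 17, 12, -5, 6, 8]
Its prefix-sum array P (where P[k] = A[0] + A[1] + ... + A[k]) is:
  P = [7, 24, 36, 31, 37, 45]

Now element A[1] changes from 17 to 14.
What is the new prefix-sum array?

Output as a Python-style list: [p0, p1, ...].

Change: A[1] 17 -> 14, delta = -3
P[k] for k < 1: unchanged (A[1] not included)
P[k] for k >= 1: shift by delta = -3
  P[0] = 7 + 0 = 7
  P[1] = 24 + -3 = 21
  P[2] = 36 + -3 = 33
  P[3] = 31 + -3 = 28
  P[4] = 37 + -3 = 34
  P[5] = 45 + -3 = 42

Answer: [7, 21, 33, 28, 34, 42]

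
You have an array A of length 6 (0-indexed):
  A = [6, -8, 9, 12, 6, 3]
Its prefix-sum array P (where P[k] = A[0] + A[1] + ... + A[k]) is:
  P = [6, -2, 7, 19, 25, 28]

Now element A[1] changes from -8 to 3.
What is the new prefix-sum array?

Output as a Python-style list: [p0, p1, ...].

Change: A[1] -8 -> 3, delta = 11
P[k] for k < 1: unchanged (A[1] not included)
P[k] for k >= 1: shift by delta = 11
  P[0] = 6 + 0 = 6
  P[1] = -2 + 11 = 9
  P[2] = 7 + 11 = 18
  P[3] = 19 + 11 = 30
  P[4] = 25 + 11 = 36
  P[5] = 28 + 11 = 39

Answer: [6, 9, 18, 30, 36, 39]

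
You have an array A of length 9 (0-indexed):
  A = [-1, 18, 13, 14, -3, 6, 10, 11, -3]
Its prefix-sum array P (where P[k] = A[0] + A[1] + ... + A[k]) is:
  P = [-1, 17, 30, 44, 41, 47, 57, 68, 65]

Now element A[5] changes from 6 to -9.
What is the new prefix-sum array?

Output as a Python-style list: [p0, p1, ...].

Answer: [-1, 17, 30, 44, 41, 32, 42, 53, 50]

Derivation:
Change: A[5] 6 -> -9, delta = -15
P[k] for k < 5: unchanged (A[5] not included)
P[k] for k >= 5: shift by delta = -15
  P[0] = -1 + 0 = -1
  P[1] = 17 + 0 = 17
  P[2] = 30 + 0 = 30
  P[3] = 44 + 0 = 44
  P[4] = 41 + 0 = 41
  P[5] = 47 + -15 = 32
  P[6] = 57 + -15 = 42
  P[7] = 68 + -15 = 53
  P[8] = 65 + -15 = 50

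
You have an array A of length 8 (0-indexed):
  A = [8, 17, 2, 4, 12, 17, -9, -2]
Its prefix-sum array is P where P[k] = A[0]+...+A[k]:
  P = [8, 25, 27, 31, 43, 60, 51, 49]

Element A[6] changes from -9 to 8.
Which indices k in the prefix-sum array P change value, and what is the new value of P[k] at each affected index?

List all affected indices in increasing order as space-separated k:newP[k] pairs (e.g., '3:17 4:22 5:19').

Answer: 6:68 7:66

Derivation:
P[k] = A[0] + ... + A[k]
P[k] includes A[6] iff k >= 6
Affected indices: 6, 7, ..., 7; delta = 17
  P[6]: 51 + 17 = 68
  P[7]: 49 + 17 = 66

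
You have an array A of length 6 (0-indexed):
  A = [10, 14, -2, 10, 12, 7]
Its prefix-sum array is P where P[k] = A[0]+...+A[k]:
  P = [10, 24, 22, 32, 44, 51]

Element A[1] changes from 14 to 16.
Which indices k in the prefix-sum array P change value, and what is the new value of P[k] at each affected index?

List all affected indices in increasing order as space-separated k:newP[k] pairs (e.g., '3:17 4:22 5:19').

P[k] = A[0] + ... + A[k]
P[k] includes A[1] iff k >= 1
Affected indices: 1, 2, ..., 5; delta = 2
  P[1]: 24 + 2 = 26
  P[2]: 22 + 2 = 24
  P[3]: 32 + 2 = 34
  P[4]: 44 + 2 = 46
  P[5]: 51 + 2 = 53

Answer: 1:26 2:24 3:34 4:46 5:53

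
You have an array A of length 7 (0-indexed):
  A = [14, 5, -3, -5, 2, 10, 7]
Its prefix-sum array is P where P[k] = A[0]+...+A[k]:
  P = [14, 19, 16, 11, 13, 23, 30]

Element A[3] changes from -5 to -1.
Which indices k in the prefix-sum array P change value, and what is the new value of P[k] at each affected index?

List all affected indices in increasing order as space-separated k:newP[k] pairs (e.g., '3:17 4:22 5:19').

P[k] = A[0] + ... + A[k]
P[k] includes A[3] iff k >= 3
Affected indices: 3, 4, ..., 6; delta = 4
  P[3]: 11 + 4 = 15
  P[4]: 13 + 4 = 17
  P[5]: 23 + 4 = 27
  P[6]: 30 + 4 = 34

Answer: 3:15 4:17 5:27 6:34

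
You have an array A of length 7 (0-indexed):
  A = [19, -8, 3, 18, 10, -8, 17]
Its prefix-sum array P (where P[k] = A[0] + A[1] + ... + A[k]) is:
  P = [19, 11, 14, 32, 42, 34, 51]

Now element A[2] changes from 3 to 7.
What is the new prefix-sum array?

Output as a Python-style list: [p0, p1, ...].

Change: A[2] 3 -> 7, delta = 4
P[k] for k < 2: unchanged (A[2] not included)
P[k] for k >= 2: shift by delta = 4
  P[0] = 19 + 0 = 19
  P[1] = 11 + 0 = 11
  P[2] = 14 + 4 = 18
  P[3] = 32 + 4 = 36
  P[4] = 42 + 4 = 46
  P[5] = 34 + 4 = 38
  P[6] = 51 + 4 = 55

Answer: [19, 11, 18, 36, 46, 38, 55]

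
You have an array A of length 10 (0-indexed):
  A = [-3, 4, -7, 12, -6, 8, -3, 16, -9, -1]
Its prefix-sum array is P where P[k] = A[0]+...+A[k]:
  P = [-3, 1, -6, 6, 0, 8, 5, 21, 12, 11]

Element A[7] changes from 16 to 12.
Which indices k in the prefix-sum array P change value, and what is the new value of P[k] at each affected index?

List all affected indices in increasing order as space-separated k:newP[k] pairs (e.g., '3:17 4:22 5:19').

P[k] = A[0] + ... + A[k]
P[k] includes A[7] iff k >= 7
Affected indices: 7, 8, ..., 9; delta = -4
  P[7]: 21 + -4 = 17
  P[8]: 12 + -4 = 8
  P[9]: 11 + -4 = 7

Answer: 7:17 8:8 9:7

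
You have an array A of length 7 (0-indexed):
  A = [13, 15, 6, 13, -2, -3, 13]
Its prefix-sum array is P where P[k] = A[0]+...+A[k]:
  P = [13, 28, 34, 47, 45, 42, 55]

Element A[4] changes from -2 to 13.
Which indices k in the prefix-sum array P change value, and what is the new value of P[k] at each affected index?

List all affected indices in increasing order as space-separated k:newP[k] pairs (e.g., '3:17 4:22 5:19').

Answer: 4:60 5:57 6:70

Derivation:
P[k] = A[0] + ... + A[k]
P[k] includes A[4] iff k >= 4
Affected indices: 4, 5, ..., 6; delta = 15
  P[4]: 45 + 15 = 60
  P[5]: 42 + 15 = 57
  P[6]: 55 + 15 = 70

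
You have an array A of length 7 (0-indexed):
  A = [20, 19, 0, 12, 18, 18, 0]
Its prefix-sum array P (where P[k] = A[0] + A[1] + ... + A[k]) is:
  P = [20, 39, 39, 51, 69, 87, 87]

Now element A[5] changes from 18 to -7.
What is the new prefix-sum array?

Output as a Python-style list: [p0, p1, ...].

Change: A[5] 18 -> -7, delta = -25
P[k] for k < 5: unchanged (A[5] not included)
P[k] for k >= 5: shift by delta = -25
  P[0] = 20 + 0 = 20
  P[1] = 39 + 0 = 39
  P[2] = 39 + 0 = 39
  P[3] = 51 + 0 = 51
  P[4] = 69 + 0 = 69
  P[5] = 87 + -25 = 62
  P[6] = 87 + -25 = 62

Answer: [20, 39, 39, 51, 69, 62, 62]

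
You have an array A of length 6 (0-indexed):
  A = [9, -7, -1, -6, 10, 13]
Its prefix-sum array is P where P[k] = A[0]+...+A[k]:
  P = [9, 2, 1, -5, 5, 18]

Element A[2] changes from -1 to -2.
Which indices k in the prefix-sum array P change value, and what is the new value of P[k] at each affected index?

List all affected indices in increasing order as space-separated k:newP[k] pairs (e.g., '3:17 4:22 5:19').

Answer: 2:0 3:-6 4:4 5:17

Derivation:
P[k] = A[0] + ... + A[k]
P[k] includes A[2] iff k >= 2
Affected indices: 2, 3, ..., 5; delta = -1
  P[2]: 1 + -1 = 0
  P[3]: -5 + -1 = -6
  P[4]: 5 + -1 = 4
  P[5]: 18 + -1 = 17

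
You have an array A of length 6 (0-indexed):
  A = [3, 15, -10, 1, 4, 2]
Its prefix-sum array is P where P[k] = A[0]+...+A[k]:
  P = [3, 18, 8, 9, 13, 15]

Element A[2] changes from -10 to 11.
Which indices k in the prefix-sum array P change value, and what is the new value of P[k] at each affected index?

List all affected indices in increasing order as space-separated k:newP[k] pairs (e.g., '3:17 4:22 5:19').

Answer: 2:29 3:30 4:34 5:36

Derivation:
P[k] = A[0] + ... + A[k]
P[k] includes A[2] iff k >= 2
Affected indices: 2, 3, ..., 5; delta = 21
  P[2]: 8 + 21 = 29
  P[3]: 9 + 21 = 30
  P[4]: 13 + 21 = 34
  P[5]: 15 + 21 = 36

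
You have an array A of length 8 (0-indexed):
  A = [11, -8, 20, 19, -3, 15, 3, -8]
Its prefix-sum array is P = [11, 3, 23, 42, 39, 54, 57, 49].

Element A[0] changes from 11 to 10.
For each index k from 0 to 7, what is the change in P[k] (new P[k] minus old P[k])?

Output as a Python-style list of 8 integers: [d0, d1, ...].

Answer: [-1, -1, -1, -1, -1, -1, -1, -1]

Derivation:
Element change: A[0] 11 -> 10, delta = -1
For k < 0: P[k] unchanged, delta_P[k] = 0
For k >= 0: P[k] shifts by exactly -1
Delta array: [-1, -1, -1, -1, -1, -1, -1, -1]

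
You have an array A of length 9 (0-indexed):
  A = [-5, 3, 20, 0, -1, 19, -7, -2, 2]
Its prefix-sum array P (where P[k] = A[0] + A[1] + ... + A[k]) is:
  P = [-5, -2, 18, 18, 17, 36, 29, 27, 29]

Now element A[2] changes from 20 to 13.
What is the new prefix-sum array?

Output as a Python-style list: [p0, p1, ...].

Answer: [-5, -2, 11, 11, 10, 29, 22, 20, 22]

Derivation:
Change: A[2] 20 -> 13, delta = -7
P[k] for k < 2: unchanged (A[2] not included)
P[k] for k >= 2: shift by delta = -7
  P[0] = -5 + 0 = -5
  P[1] = -2 + 0 = -2
  P[2] = 18 + -7 = 11
  P[3] = 18 + -7 = 11
  P[4] = 17 + -7 = 10
  P[5] = 36 + -7 = 29
  P[6] = 29 + -7 = 22
  P[7] = 27 + -7 = 20
  P[8] = 29 + -7 = 22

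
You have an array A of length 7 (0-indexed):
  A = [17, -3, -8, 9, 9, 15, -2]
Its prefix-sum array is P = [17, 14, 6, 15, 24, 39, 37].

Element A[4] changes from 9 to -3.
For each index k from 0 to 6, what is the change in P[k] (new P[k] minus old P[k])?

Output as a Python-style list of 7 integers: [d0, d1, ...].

Element change: A[4] 9 -> -3, delta = -12
For k < 4: P[k] unchanged, delta_P[k] = 0
For k >= 4: P[k] shifts by exactly -12
Delta array: [0, 0, 0, 0, -12, -12, -12]

Answer: [0, 0, 0, 0, -12, -12, -12]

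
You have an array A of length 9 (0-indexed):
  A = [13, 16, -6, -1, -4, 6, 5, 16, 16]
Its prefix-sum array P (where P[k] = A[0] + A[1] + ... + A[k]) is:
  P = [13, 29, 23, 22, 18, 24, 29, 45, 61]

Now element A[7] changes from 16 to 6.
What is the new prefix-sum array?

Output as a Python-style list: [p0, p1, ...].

Change: A[7] 16 -> 6, delta = -10
P[k] for k < 7: unchanged (A[7] not included)
P[k] for k >= 7: shift by delta = -10
  P[0] = 13 + 0 = 13
  P[1] = 29 + 0 = 29
  P[2] = 23 + 0 = 23
  P[3] = 22 + 0 = 22
  P[4] = 18 + 0 = 18
  P[5] = 24 + 0 = 24
  P[6] = 29 + 0 = 29
  P[7] = 45 + -10 = 35
  P[8] = 61 + -10 = 51

Answer: [13, 29, 23, 22, 18, 24, 29, 35, 51]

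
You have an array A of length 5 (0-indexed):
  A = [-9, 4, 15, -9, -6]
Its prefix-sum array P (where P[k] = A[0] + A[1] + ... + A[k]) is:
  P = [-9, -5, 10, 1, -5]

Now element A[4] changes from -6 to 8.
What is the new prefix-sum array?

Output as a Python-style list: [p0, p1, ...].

Answer: [-9, -5, 10, 1, 9]

Derivation:
Change: A[4] -6 -> 8, delta = 14
P[k] for k < 4: unchanged (A[4] not included)
P[k] for k >= 4: shift by delta = 14
  P[0] = -9 + 0 = -9
  P[1] = -5 + 0 = -5
  P[2] = 10 + 0 = 10
  P[3] = 1 + 0 = 1
  P[4] = -5 + 14 = 9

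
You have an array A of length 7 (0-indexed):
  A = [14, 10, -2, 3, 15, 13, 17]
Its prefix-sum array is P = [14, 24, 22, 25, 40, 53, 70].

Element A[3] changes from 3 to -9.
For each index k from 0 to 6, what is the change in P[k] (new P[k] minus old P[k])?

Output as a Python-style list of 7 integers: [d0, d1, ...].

Answer: [0, 0, 0, -12, -12, -12, -12]

Derivation:
Element change: A[3] 3 -> -9, delta = -12
For k < 3: P[k] unchanged, delta_P[k] = 0
For k >= 3: P[k] shifts by exactly -12
Delta array: [0, 0, 0, -12, -12, -12, -12]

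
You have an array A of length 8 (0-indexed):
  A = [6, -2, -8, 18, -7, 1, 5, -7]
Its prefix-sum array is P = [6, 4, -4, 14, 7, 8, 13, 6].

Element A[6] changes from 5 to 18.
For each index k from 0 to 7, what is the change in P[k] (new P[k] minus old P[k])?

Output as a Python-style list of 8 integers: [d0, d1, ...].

Answer: [0, 0, 0, 0, 0, 0, 13, 13]

Derivation:
Element change: A[6] 5 -> 18, delta = 13
For k < 6: P[k] unchanged, delta_P[k] = 0
For k >= 6: P[k] shifts by exactly 13
Delta array: [0, 0, 0, 0, 0, 0, 13, 13]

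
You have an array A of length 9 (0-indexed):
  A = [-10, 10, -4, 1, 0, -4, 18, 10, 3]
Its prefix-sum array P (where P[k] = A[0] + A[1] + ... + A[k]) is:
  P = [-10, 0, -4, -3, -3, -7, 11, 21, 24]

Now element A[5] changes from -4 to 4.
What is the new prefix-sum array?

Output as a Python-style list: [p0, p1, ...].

Answer: [-10, 0, -4, -3, -3, 1, 19, 29, 32]

Derivation:
Change: A[5] -4 -> 4, delta = 8
P[k] for k < 5: unchanged (A[5] not included)
P[k] for k >= 5: shift by delta = 8
  P[0] = -10 + 0 = -10
  P[1] = 0 + 0 = 0
  P[2] = -4 + 0 = -4
  P[3] = -3 + 0 = -3
  P[4] = -3 + 0 = -3
  P[5] = -7 + 8 = 1
  P[6] = 11 + 8 = 19
  P[7] = 21 + 8 = 29
  P[8] = 24 + 8 = 32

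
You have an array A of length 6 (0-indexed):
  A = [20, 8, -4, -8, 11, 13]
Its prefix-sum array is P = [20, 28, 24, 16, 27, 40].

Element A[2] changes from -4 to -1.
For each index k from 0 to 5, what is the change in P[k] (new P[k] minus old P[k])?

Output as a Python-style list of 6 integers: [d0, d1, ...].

Answer: [0, 0, 3, 3, 3, 3]

Derivation:
Element change: A[2] -4 -> -1, delta = 3
For k < 2: P[k] unchanged, delta_P[k] = 0
For k >= 2: P[k] shifts by exactly 3
Delta array: [0, 0, 3, 3, 3, 3]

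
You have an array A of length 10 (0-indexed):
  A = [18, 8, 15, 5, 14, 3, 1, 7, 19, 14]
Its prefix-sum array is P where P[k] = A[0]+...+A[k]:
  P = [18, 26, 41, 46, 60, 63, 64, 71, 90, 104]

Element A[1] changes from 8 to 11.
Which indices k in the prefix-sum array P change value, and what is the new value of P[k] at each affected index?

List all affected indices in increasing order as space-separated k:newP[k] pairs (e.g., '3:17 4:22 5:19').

Answer: 1:29 2:44 3:49 4:63 5:66 6:67 7:74 8:93 9:107

Derivation:
P[k] = A[0] + ... + A[k]
P[k] includes A[1] iff k >= 1
Affected indices: 1, 2, ..., 9; delta = 3
  P[1]: 26 + 3 = 29
  P[2]: 41 + 3 = 44
  P[3]: 46 + 3 = 49
  P[4]: 60 + 3 = 63
  P[5]: 63 + 3 = 66
  P[6]: 64 + 3 = 67
  P[7]: 71 + 3 = 74
  P[8]: 90 + 3 = 93
  P[9]: 104 + 3 = 107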